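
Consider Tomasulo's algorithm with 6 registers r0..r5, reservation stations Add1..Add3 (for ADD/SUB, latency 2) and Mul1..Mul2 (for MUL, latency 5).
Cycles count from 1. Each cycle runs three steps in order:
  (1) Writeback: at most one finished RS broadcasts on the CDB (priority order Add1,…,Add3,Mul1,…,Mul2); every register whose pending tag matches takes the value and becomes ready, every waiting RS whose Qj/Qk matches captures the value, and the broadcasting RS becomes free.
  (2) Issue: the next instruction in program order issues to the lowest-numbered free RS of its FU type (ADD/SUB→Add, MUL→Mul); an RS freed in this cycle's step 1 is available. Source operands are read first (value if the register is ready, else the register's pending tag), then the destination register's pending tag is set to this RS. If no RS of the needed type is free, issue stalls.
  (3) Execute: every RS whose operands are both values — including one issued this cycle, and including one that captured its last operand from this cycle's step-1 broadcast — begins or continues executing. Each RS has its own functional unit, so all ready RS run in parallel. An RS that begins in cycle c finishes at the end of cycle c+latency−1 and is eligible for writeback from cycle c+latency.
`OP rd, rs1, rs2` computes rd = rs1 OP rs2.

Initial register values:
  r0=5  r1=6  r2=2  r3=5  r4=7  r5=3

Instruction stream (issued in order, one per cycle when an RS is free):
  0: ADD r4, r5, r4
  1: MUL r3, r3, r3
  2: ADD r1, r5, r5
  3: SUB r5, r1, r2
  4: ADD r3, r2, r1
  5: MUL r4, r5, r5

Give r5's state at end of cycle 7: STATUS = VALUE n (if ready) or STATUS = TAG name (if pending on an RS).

cycle 1: issue ADD r4<-Add1 // r0:5,r1:6,r2:2,r3:5,r4:Add1,r5:3
cycle 2: issue MUL r3<-Mul1 // r0:5,r1:6,r2:2,r3:Mul1,r4:Add1,r5:3
cycle 3: CDB Add1=10; issue ADD r1<-Add1 // r0:5,r1:Add1,r2:2,r3:Mul1,r4:10,r5:3
cycle 4: issue SUB r5<-Add2 // r0:5,r1:Add1,r2:2,r3:Mul1,r4:10,r5:Add2
cycle 5: CDB Add1=6; issue ADD r3<-Add1 // r0:5,r1:6,r2:2,r3:Add1,r4:10,r5:Add2
cycle 6: issue MUL r4<-Mul2 // r0:5,r1:6,r2:2,r3:Add1,r4:Mul2,r5:Add2
cycle 7: CDB Add1=8 // r0:5,r1:6,r2:2,r3:8,r4:Mul2,r5:Add2

STATUS = TAG Add2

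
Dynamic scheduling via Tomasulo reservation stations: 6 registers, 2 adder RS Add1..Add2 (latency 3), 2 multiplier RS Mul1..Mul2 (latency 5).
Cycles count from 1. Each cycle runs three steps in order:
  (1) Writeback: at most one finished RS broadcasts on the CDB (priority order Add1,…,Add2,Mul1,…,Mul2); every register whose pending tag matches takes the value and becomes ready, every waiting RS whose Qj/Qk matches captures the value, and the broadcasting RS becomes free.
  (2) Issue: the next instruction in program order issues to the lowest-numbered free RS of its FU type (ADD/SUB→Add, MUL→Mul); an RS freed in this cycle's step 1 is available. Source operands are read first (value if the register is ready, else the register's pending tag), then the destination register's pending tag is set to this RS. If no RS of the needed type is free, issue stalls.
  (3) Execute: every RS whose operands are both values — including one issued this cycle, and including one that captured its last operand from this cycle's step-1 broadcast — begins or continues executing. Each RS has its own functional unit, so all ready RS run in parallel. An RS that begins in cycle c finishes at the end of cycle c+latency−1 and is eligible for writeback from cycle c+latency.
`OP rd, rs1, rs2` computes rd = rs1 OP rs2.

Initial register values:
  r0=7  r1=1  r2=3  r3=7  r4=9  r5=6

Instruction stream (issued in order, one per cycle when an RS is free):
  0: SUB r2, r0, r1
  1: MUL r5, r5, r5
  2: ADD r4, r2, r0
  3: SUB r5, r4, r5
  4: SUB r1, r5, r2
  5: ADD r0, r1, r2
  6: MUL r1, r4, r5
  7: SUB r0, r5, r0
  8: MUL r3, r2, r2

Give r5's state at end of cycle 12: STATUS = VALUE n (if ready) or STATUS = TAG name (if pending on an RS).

STATUS = VALUE -23

cycle 1: issue SUB r2<-Add1 // r0:7,r1:1,r2:Add1,r3:7,r4:9,r5:6
cycle 2: issue MUL r5<-Mul1 // r0:7,r1:1,r2:Add1,r3:7,r4:9,r5:Mul1
cycle 3: issue ADD r4<-Add2 // r0:7,r1:1,r2:Add1,r3:7,r4:Add2,r5:Mul1
cycle 4: CDB Add1=6; issue SUB r5<-Add1 // r0:7,r1:1,r2:6,r3:7,r4:Add2,r5:Add1
cycle 5: stall // r0:7,r1:1,r2:6,r3:7,r4:Add2,r5:Add1
cycle 6: stall // r0:7,r1:1,r2:6,r3:7,r4:Add2,r5:Add1
cycle 7: CDB Add2=13; issue SUB r1<-Add2 // r0:7,r1:Add2,r2:6,r3:7,r4:13,r5:Add1
cycle 8: CDB Mul1=36; stall // r0:7,r1:Add2,r2:6,r3:7,r4:13,r5:Add1
cycle 9: stall // r0:7,r1:Add2,r2:6,r3:7,r4:13,r5:Add1
cycle 10: stall // r0:7,r1:Add2,r2:6,r3:7,r4:13,r5:Add1
cycle 11: CDB Add1=-23; issue ADD r0<-Add1 // r0:Add1,r1:Add2,r2:6,r3:7,r4:13,r5:-23
cycle 12: issue MUL r1<-Mul1 // r0:Add1,r1:Mul1,r2:6,r3:7,r4:13,r5:-23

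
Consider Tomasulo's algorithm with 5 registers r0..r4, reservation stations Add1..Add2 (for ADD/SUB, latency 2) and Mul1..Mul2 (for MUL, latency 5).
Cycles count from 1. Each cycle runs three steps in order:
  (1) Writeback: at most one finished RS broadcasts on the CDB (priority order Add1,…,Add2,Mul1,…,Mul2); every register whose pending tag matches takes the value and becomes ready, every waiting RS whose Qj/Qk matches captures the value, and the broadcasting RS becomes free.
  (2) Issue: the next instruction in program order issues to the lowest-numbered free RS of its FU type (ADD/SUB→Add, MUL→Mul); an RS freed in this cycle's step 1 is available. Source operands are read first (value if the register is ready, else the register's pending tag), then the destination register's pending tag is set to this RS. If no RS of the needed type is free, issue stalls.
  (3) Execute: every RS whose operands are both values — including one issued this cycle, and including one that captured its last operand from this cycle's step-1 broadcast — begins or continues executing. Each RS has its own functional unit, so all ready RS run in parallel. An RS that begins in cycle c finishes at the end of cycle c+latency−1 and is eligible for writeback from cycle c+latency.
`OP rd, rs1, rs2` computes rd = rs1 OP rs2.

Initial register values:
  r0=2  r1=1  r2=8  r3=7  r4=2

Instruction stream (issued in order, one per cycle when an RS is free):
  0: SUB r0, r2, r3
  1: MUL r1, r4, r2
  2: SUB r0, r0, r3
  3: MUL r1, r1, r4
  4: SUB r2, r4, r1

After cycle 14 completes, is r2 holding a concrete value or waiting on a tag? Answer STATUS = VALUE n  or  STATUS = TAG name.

  c1: issue SUB r0<-Add1  regs: r0:Add1,r1:1,r2:8,r3:7,r4:2
  c2: issue MUL r1<-Mul1  regs: r0:Add1,r1:Mul1,r2:8,r3:7,r4:2
  c3: CDB Add1=1; issue SUB r0<-Add1  regs: r0:Add1,r1:Mul1,r2:8,r3:7,r4:2
  c4: issue MUL r1<-Mul2  regs: r0:Add1,r1:Mul2,r2:8,r3:7,r4:2
  c5: CDB Add1=-6; issue SUB r2<-Add1  regs: r0:-6,r1:Mul2,r2:Add1,r3:7,r4:2
  c6: -  regs: r0:-6,r1:Mul2,r2:Add1,r3:7,r4:2
  c7: CDB Mul1=16  regs: r0:-6,r1:Mul2,r2:Add1,r3:7,r4:2
  c8: -  regs: r0:-6,r1:Mul2,r2:Add1,r3:7,r4:2
  c9: -  regs: r0:-6,r1:Mul2,r2:Add1,r3:7,r4:2
  c10: -  regs: r0:-6,r1:Mul2,r2:Add1,r3:7,r4:2
  c11: -  regs: r0:-6,r1:Mul2,r2:Add1,r3:7,r4:2
  c12: CDB Mul2=32  regs: r0:-6,r1:32,r2:Add1,r3:7,r4:2
  c13: -  regs: r0:-6,r1:32,r2:Add1,r3:7,r4:2
  c14: CDB Add1=-30  regs: r0:-6,r1:32,r2:-30,r3:7,r4:2

STATUS = VALUE -30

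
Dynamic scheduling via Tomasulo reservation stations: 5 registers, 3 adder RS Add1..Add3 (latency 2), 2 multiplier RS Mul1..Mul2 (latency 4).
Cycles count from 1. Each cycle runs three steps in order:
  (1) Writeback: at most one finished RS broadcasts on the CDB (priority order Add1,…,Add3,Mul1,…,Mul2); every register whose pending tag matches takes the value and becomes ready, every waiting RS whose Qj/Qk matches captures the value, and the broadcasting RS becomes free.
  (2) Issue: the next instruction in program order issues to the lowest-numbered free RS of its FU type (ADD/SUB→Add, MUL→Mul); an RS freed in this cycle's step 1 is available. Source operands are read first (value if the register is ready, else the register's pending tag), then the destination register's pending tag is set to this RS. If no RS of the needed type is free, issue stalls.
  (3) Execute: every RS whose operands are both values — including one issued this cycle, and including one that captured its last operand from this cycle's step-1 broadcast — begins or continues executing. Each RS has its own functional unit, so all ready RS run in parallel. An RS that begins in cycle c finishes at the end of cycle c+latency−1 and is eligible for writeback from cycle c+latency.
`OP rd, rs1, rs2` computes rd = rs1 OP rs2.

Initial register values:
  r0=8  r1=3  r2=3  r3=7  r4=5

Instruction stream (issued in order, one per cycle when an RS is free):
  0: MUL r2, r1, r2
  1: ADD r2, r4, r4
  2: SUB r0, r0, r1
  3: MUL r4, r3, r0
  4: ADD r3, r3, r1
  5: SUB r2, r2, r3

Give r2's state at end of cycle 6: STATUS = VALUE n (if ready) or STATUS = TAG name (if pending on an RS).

  c1: issue MUL r2<-Mul1  regs: r0:8,r1:3,r2:Mul1,r3:7,r4:5
  c2: issue ADD r2<-Add1  regs: r0:8,r1:3,r2:Add1,r3:7,r4:5
  c3: issue SUB r0<-Add2  regs: r0:Add2,r1:3,r2:Add1,r3:7,r4:5
  c4: CDB Add1=10; issue MUL r4<-Mul2  regs: r0:Add2,r1:3,r2:10,r3:7,r4:Mul2
  c5: CDB Add2=5; issue ADD r3<-Add1  regs: r0:5,r1:3,r2:10,r3:Add1,r4:Mul2
  c6: CDB Mul1=9; issue SUB r2<-Add2  regs: r0:5,r1:3,r2:Add2,r3:Add1,r4:Mul2

STATUS = TAG Add2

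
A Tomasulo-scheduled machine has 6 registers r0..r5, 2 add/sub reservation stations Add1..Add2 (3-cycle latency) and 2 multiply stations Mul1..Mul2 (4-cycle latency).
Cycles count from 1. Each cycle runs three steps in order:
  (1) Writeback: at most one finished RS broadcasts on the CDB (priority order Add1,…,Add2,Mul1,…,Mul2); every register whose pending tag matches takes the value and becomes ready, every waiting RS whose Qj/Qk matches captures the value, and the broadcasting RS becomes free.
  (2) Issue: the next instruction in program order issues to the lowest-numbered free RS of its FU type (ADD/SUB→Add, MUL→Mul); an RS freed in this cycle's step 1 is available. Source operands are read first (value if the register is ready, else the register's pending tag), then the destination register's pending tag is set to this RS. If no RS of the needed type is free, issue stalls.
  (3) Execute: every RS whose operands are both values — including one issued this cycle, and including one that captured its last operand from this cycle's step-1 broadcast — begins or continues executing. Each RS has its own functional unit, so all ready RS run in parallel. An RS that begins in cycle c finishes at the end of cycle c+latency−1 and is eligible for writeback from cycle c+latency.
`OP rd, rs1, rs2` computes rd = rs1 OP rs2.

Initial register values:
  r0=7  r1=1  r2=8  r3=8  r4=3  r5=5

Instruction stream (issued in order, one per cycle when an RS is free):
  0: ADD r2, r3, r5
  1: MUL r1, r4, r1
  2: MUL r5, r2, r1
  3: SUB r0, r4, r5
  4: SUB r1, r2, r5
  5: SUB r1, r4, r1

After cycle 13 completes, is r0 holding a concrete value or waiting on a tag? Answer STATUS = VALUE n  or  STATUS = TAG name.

cycle 1: issue ADD r2<-Add1 // r0:7,r1:1,r2:Add1,r3:8,r4:3,r5:5
cycle 2: issue MUL r1<-Mul1 // r0:7,r1:Mul1,r2:Add1,r3:8,r4:3,r5:5
cycle 3: issue MUL r5<-Mul2 // r0:7,r1:Mul1,r2:Add1,r3:8,r4:3,r5:Mul2
cycle 4: CDB Add1=13; issue SUB r0<-Add1 // r0:Add1,r1:Mul1,r2:13,r3:8,r4:3,r5:Mul2
cycle 5: issue SUB r1<-Add2 // r0:Add1,r1:Add2,r2:13,r3:8,r4:3,r5:Mul2
cycle 6: CDB Mul1=3; stall // r0:Add1,r1:Add2,r2:13,r3:8,r4:3,r5:Mul2
cycle 7: stall // r0:Add1,r1:Add2,r2:13,r3:8,r4:3,r5:Mul2
cycle 8: stall // r0:Add1,r1:Add2,r2:13,r3:8,r4:3,r5:Mul2
cycle 9: stall // r0:Add1,r1:Add2,r2:13,r3:8,r4:3,r5:Mul2
cycle 10: CDB Mul2=39; stall // r0:Add1,r1:Add2,r2:13,r3:8,r4:3,r5:39
cycle 11: stall // r0:Add1,r1:Add2,r2:13,r3:8,r4:3,r5:39
cycle 12: stall // r0:Add1,r1:Add2,r2:13,r3:8,r4:3,r5:39
cycle 13: CDB Add1=-36; issue SUB r1<-Add1 // r0:-36,r1:Add1,r2:13,r3:8,r4:3,r5:39

STATUS = VALUE -36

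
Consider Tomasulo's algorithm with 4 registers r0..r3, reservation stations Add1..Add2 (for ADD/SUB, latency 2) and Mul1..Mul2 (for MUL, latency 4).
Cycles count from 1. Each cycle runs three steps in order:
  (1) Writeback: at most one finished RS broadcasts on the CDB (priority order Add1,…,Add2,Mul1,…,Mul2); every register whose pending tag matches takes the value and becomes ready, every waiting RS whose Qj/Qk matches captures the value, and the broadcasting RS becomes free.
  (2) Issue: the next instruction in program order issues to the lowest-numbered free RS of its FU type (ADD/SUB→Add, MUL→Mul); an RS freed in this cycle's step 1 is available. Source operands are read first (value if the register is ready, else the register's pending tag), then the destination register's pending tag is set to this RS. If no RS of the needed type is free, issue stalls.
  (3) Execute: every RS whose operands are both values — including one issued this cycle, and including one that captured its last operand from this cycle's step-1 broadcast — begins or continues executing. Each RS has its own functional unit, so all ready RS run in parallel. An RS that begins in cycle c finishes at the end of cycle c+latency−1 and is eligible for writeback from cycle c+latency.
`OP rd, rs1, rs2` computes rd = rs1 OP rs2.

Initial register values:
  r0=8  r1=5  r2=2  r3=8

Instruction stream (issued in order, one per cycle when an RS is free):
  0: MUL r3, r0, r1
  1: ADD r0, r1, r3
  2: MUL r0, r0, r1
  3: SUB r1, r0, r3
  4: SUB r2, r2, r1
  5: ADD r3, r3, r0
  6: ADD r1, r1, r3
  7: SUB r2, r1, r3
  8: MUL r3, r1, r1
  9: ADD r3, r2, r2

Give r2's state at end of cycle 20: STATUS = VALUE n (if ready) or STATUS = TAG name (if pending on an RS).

STATUS = VALUE 185

c1: issue MUL r3<-Mul1 | r0:8,r1:5,r2:2,r3:Mul1
c2: issue ADD r0<-Add1 | r0:Add1,r1:5,r2:2,r3:Mul1
c3: issue MUL r0<-Mul2 | r0:Mul2,r1:5,r2:2,r3:Mul1
c4: issue SUB r1<-Add2 | r0:Mul2,r1:Add2,r2:2,r3:Mul1
c5: CDB Mul1=40; stall | r0:Mul2,r1:Add2,r2:2,r3:40
c6: stall | r0:Mul2,r1:Add2,r2:2,r3:40
c7: CDB Add1=45; issue SUB r2<-Add1 | r0:Mul2,r1:Add2,r2:Add1,r3:40
c8: stall | r0:Mul2,r1:Add2,r2:Add1,r3:40
c9: stall | r0:Mul2,r1:Add2,r2:Add1,r3:40
c10: stall | r0:Mul2,r1:Add2,r2:Add1,r3:40
c11: CDB Mul2=225; stall | r0:225,r1:Add2,r2:Add1,r3:40
c12: stall | r0:225,r1:Add2,r2:Add1,r3:40
c13: CDB Add2=185; issue ADD r3<-Add2 | r0:225,r1:185,r2:Add1,r3:Add2
c14: stall | r0:225,r1:185,r2:Add1,r3:Add2
c15: CDB Add1=-183; issue ADD r1<-Add1 | r0:225,r1:Add1,r2:-183,r3:Add2
c16: CDB Add2=265; issue SUB r2<-Add2 | r0:225,r1:Add1,r2:Add2,r3:265
c17: issue MUL r3<-Mul1 | r0:225,r1:Add1,r2:Add2,r3:Mul1
c18: CDB Add1=450; issue ADD r3<-Add1 | r0:225,r1:450,r2:Add2,r3:Add1
c19: - | r0:225,r1:450,r2:Add2,r3:Add1
c20: CDB Add2=185 | r0:225,r1:450,r2:185,r3:Add1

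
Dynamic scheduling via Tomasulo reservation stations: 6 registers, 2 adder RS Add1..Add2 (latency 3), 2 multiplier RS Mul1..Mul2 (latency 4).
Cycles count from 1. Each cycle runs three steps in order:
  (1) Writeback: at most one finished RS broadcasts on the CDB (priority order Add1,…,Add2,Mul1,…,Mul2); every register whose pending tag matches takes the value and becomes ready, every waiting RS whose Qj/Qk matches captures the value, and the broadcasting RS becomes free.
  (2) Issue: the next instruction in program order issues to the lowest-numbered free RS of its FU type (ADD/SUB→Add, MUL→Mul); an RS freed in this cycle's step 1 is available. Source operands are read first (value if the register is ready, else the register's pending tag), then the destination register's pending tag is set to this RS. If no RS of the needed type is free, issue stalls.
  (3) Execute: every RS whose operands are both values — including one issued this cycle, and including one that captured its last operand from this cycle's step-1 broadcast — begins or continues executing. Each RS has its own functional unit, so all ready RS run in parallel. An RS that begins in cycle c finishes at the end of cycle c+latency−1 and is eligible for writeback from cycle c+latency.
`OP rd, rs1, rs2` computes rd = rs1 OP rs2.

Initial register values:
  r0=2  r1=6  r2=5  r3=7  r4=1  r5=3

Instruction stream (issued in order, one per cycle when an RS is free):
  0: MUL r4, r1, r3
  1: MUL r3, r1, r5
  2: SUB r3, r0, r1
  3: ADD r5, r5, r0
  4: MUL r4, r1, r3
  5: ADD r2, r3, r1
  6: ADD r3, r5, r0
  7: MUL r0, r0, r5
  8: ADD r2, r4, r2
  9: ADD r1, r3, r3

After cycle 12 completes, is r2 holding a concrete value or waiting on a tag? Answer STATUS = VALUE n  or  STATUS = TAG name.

STATUS = TAG Add1

  c1: issue MUL r4<-Mul1  regs: r0:2,r1:6,r2:5,r3:7,r4:Mul1,r5:3
  c2: issue MUL r3<-Mul2  regs: r0:2,r1:6,r2:5,r3:Mul2,r4:Mul1,r5:3
  c3: issue SUB r3<-Add1  regs: r0:2,r1:6,r2:5,r3:Add1,r4:Mul1,r5:3
  c4: issue ADD r5<-Add2  regs: r0:2,r1:6,r2:5,r3:Add1,r4:Mul1,r5:Add2
  c5: CDB Mul1=42; issue MUL r4<-Mul1  regs: r0:2,r1:6,r2:5,r3:Add1,r4:Mul1,r5:Add2
  c6: CDB Add1=-4; issue ADD r2<-Add1  regs: r0:2,r1:6,r2:Add1,r3:-4,r4:Mul1,r5:Add2
  c7: CDB Add2=5; issue ADD r3<-Add2  regs: r0:2,r1:6,r2:Add1,r3:Add2,r4:Mul1,r5:5
  c8: CDB Mul2=18; issue MUL r0<-Mul2  regs: r0:Mul2,r1:6,r2:Add1,r3:Add2,r4:Mul1,r5:5
  c9: CDB Add1=2; issue ADD r2<-Add1  regs: r0:Mul2,r1:6,r2:Add1,r3:Add2,r4:Mul1,r5:5
  c10: CDB Add2=7; issue ADD r1<-Add2  regs: r0:Mul2,r1:Add2,r2:Add1,r3:7,r4:Mul1,r5:5
  c11: CDB Mul1=-24  regs: r0:Mul2,r1:Add2,r2:Add1,r3:7,r4:-24,r5:5
  c12: CDB Mul2=10  regs: r0:10,r1:Add2,r2:Add1,r3:7,r4:-24,r5:5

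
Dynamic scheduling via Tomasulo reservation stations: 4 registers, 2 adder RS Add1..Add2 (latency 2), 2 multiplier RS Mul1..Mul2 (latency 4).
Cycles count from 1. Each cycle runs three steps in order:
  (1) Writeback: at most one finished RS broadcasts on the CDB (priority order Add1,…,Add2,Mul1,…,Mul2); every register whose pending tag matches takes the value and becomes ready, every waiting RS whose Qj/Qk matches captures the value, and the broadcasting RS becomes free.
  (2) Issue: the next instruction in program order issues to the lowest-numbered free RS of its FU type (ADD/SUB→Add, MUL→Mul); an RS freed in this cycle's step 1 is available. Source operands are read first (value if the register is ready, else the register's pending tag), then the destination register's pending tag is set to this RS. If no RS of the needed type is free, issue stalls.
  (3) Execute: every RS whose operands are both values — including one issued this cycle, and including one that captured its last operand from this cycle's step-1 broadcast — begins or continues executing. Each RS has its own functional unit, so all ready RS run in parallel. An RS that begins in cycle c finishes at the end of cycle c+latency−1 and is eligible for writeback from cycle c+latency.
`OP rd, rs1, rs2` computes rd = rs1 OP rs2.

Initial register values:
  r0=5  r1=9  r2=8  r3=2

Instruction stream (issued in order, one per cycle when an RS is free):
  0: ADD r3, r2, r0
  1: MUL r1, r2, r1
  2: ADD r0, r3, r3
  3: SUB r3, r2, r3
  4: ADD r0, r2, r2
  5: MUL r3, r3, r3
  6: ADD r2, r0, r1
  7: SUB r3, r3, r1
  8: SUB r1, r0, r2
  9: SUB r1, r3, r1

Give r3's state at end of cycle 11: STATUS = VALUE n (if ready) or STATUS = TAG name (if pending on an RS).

c1: issue ADD r3<-Add1 | r0:5,r1:9,r2:8,r3:Add1
c2: issue MUL r1<-Mul1 | r0:5,r1:Mul1,r2:8,r3:Add1
c3: CDB Add1=13; issue ADD r0<-Add1 | r0:Add1,r1:Mul1,r2:8,r3:13
c4: issue SUB r3<-Add2 | r0:Add1,r1:Mul1,r2:8,r3:Add2
c5: CDB Add1=26; issue ADD r0<-Add1 | r0:Add1,r1:Mul1,r2:8,r3:Add2
c6: CDB Add2=-5; issue MUL r3<-Mul2 | r0:Add1,r1:Mul1,r2:8,r3:Mul2
c7: CDB Add1=16; issue ADD r2<-Add1 | r0:16,r1:Mul1,r2:Add1,r3:Mul2
c8: CDB Mul1=72; issue SUB r3<-Add2 | r0:16,r1:72,r2:Add1,r3:Add2
c9: stall | r0:16,r1:72,r2:Add1,r3:Add2
c10: CDB Add1=88; issue SUB r1<-Add1 | r0:16,r1:Add1,r2:88,r3:Add2
c11: CDB Mul2=25; stall | r0:16,r1:Add1,r2:88,r3:Add2

STATUS = TAG Add2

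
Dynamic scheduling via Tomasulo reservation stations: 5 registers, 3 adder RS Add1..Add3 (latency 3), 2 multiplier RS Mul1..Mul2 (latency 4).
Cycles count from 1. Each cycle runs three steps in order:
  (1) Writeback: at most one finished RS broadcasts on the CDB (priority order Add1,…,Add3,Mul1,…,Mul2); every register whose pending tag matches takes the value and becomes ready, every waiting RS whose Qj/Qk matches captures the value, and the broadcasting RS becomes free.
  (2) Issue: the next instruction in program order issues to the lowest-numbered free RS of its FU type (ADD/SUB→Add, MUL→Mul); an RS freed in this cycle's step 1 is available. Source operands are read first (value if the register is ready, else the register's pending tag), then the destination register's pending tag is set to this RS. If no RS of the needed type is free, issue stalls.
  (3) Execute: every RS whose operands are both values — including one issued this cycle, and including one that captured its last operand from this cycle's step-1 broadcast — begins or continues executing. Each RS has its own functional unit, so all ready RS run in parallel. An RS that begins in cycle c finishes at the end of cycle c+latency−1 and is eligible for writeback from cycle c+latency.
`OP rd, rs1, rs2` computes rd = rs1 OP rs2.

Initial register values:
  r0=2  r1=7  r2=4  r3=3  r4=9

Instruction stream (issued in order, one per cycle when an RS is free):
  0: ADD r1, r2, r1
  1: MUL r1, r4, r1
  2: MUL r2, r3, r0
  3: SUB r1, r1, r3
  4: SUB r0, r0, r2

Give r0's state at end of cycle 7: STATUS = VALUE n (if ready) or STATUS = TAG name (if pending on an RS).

c1: issue ADD r1<-Add1 | r0:2,r1:Add1,r2:4,r3:3,r4:9
c2: issue MUL r1<-Mul1 | r0:2,r1:Mul1,r2:4,r3:3,r4:9
c3: issue MUL r2<-Mul2 | r0:2,r1:Mul1,r2:Mul2,r3:3,r4:9
c4: CDB Add1=11; issue SUB r1<-Add1 | r0:2,r1:Add1,r2:Mul2,r3:3,r4:9
c5: issue SUB r0<-Add2 | r0:Add2,r1:Add1,r2:Mul2,r3:3,r4:9
c6: - | r0:Add2,r1:Add1,r2:Mul2,r3:3,r4:9
c7: CDB Mul2=6 | r0:Add2,r1:Add1,r2:6,r3:3,r4:9

STATUS = TAG Add2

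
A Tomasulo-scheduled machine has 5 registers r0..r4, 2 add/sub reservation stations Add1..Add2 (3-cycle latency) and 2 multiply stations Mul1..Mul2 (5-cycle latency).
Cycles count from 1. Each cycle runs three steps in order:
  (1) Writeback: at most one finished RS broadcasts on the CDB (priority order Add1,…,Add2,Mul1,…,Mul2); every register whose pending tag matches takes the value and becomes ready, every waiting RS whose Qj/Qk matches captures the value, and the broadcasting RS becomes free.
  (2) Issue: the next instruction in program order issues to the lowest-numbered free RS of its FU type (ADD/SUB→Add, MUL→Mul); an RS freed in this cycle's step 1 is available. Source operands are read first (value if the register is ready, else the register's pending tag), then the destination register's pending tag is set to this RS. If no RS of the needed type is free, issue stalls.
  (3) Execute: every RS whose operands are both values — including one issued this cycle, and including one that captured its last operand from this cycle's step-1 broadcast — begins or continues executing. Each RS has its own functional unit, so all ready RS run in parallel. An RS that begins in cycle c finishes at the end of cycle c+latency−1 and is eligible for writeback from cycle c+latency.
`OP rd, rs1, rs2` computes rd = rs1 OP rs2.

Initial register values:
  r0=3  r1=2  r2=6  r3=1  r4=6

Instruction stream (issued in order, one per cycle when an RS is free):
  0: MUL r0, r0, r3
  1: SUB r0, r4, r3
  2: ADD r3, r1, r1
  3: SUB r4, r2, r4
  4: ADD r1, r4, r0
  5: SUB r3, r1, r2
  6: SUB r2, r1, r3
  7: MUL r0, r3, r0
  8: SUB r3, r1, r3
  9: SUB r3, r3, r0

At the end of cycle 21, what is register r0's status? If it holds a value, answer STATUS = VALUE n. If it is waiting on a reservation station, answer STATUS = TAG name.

  c1: issue MUL r0<-Mul1  regs: r0:Mul1,r1:2,r2:6,r3:1,r4:6
  c2: issue SUB r0<-Add1  regs: r0:Add1,r1:2,r2:6,r3:1,r4:6
  c3: issue ADD r3<-Add2  regs: r0:Add1,r1:2,r2:6,r3:Add2,r4:6
  c4: stall  regs: r0:Add1,r1:2,r2:6,r3:Add2,r4:6
  c5: CDB Add1=5; issue SUB r4<-Add1  regs: r0:5,r1:2,r2:6,r3:Add2,r4:Add1
  c6: CDB Add2=4; issue ADD r1<-Add2  regs: r0:5,r1:Add2,r2:6,r3:4,r4:Add1
  c7: CDB Mul1=3; stall  regs: r0:5,r1:Add2,r2:6,r3:4,r4:Add1
  c8: CDB Add1=0; issue SUB r3<-Add1  regs: r0:5,r1:Add2,r2:6,r3:Add1,r4:0
  c9: stall  regs: r0:5,r1:Add2,r2:6,r3:Add1,r4:0
  c10: stall  regs: r0:5,r1:Add2,r2:6,r3:Add1,r4:0
  c11: CDB Add2=5; issue SUB r2<-Add2  regs: r0:5,r1:5,r2:Add2,r3:Add1,r4:0
  c12: issue MUL r0<-Mul1  regs: r0:Mul1,r1:5,r2:Add2,r3:Add1,r4:0
  c13: stall  regs: r0:Mul1,r1:5,r2:Add2,r3:Add1,r4:0
  c14: CDB Add1=-1; issue SUB r3<-Add1  regs: r0:Mul1,r1:5,r2:Add2,r3:Add1,r4:0
  c15: stall  regs: r0:Mul1,r1:5,r2:Add2,r3:Add1,r4:0
  c16: stall  regs: r0:Mul1,r1:5,r2:Add2,r3:Add1,r4:0
  c17: CDB Add1=6; issue SUB r3<-Add1  regs: r0:Mul1,r1:5,r2:Add2,r3:Add1,r4:0
  c18: CDB Add2=6  regs: r0:Mul1,r1:5,r2:6,r3:Add1,r4:0
  c19: CDB Mul1=-5  regs: r0:-5,r1:5,r2:6,r3:Add1,r4:0
  c20: -  regs: r0:-5,r1:5,r2:6,r3:Add1,r4:0
  c21: -  regs: r0:-5,r1:5,r2:6,r3:Add1,r4:0

STATUS = VALUE -5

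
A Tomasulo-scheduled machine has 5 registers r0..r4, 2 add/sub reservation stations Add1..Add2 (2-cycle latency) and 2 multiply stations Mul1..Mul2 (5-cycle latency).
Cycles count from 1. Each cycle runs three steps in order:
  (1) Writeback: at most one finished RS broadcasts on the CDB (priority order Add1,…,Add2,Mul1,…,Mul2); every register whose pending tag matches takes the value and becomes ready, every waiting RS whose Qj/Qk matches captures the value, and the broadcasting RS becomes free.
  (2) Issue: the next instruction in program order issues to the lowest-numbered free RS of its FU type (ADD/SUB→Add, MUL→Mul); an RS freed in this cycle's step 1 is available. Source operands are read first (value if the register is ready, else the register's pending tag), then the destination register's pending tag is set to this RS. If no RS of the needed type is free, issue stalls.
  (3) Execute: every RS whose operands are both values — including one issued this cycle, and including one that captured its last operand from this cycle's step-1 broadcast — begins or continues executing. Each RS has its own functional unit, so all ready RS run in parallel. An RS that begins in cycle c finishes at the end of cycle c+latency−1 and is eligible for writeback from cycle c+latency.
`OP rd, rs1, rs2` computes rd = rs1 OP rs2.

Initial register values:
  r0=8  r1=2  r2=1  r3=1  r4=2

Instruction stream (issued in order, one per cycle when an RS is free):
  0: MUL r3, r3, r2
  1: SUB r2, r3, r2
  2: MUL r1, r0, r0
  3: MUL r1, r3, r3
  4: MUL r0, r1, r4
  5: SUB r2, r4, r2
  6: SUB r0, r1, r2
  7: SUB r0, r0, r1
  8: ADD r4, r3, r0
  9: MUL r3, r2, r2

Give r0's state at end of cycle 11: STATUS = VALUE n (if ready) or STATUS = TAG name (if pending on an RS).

STATUS = TAG Add2

cycle 1: issue MUL r3<-Mul1 // r0:8,r1:2,r2:1,r3:Mul1,r4:2
cycle 2: issue SUB r2<-Add1 // r0:8,r1:2,r2:Add1,r3:Mul1,r4:2
cycle 3: issue MUL r1<-Mul2 // r0:8,r1:Mul2,r2:Add1,r3:Mul1,r4:2
cycle 4: stall // r0:8,r1:Mul2,r2:Add1,r3:Mul1,r4:2
cycle 5: stall // r0:8,r1:Mul2,r2:Add1,r3:Mul1,r4:2
cycle 6: CDB Mul1=1; issue MUL r1<-Mul1 // r0:8,r1:Mul1,r2:Add1,r3:1,r4:2
cycle 7: stall // r0:8,r1:Mul1,r2:Add1,r3:1,r4:2
cycle 8: CDB Add1=0; stall // r0:8,r1:Mul1,r2:0,r3:1,r4:2
cycle 9: CDB Mul2=64; issue MUL r0<-Mul2 // r0:Mul2,r1:Mul1,r2:0,r3:1,r4:2
cycle 10: issue SUB r2<-Add1 // r0:Mul2,r1:Mul1,r2:Add1,r3:1,r4:2
cycle 11: CDB Mul1=1; issue SUB r0<-Add2 // r0:Add2,r1:1,r2:Add1,r3:1,r4:2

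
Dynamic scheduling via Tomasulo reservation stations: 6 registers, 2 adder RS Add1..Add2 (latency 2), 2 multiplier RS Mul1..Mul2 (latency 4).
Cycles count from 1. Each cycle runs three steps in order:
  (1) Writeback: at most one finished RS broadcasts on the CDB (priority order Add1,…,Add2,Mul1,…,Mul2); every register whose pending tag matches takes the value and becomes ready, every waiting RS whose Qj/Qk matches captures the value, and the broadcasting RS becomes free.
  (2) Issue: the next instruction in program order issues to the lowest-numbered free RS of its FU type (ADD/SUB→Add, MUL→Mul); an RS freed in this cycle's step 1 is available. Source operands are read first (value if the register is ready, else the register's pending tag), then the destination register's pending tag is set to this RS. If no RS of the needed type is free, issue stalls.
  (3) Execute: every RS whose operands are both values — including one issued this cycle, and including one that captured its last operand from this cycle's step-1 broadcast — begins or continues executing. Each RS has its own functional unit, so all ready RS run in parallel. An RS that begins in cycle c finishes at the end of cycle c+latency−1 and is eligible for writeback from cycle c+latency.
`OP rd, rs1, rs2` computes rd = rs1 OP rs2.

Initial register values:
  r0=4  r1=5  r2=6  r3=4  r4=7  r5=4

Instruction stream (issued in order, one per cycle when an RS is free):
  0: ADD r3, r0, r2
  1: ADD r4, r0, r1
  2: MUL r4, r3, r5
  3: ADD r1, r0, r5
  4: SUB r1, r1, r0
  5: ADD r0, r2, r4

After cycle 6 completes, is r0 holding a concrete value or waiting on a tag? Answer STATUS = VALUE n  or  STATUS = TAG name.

STATUS = TAG Add1

c1: issue ADD r3<-Add1 | r0:4,r1:5,r2:6,r3:Add1,r4:7,r5:4
c2: issue ADD r4<-Add2 | r0:4,r1:5,r2:6,r3:Add1,r4:Add2,r5:4
c3: CDB Add1=10; issue MUL r4<-Mul1 | r0:4,r1:5,r2:6,r3:10,r4:Mul1,r5:4
c4: CDB Add2=9; issue ADD r1<-Add1 | r0:4,r1:Add1,r2:6,r3:10,r4:Mul1,r5:4
c5: issue SUB r1<-Add2 | r0:4,r1:Add2,r2:6,r3:10,r4:Mul1,r5:4
c6: CDB Add1=8; issue ADD r0<-Add1 | r0:Add1,r1:Add2,r2:6,r3:10,r4:Mul1,r5:4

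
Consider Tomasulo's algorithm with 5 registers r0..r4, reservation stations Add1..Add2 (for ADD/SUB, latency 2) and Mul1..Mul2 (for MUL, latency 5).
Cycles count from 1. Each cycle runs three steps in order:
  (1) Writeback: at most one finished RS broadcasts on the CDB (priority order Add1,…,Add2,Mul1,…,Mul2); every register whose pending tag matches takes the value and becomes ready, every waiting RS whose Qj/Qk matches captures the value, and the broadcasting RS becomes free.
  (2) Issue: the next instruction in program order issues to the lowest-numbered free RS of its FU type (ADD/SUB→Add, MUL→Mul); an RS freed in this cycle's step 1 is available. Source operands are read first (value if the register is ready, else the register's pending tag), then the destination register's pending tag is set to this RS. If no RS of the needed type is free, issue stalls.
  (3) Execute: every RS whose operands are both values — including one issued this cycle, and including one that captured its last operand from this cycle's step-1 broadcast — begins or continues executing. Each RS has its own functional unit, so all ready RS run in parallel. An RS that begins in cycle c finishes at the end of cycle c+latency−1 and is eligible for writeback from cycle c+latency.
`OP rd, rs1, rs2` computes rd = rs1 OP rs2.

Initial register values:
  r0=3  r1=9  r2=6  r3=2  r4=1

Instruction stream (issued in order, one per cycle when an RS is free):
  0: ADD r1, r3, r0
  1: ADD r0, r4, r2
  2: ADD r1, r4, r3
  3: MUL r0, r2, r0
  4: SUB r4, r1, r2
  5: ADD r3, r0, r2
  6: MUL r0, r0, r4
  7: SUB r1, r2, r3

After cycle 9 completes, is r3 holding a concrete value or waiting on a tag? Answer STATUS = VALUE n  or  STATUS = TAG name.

  c1: issue ADD r1<-Add1  regs: r0:3,r1:Add1,r2:6,r3:2,r4:1
  c2: issue ADD r0<-Add2  regs: r0:Add2,r1:Add1,r2:6,r3:2,r4:1
  c3: CDB Add1=5; issue ADD r1<-Add1  regs: r0:Add2,r1:Add1,r2:6,r3:2,r4:1
  c4: CDB Add2=7; issue MUL r0<-Mul1  regs: r0:Mul1,r1:Add1,r2:6,r3:2,r4:1
  c5: CDB Add1=3; issue SUB r4<-Add1  regs: r0:Mul1,r1:3,r2:6,r3:2,r4:Add1
  c6: issue ADD r3<-Add2  regs: r0:Mul1,r1:3,r2:6,r3:Add2,r4:Add1
  c7: CDB Add1=-3; issue MUL r0<-Mul2  regs: r0:Mul2,r1:3,r2:6,r3:Add2,r4:-3
  c8: issue SUB r1<-Add1  regs: r0:Mul2,r1:Add1,r2:6,r3:Add2,r4:-3
  c9: CDB Mul1=42  regs: r0:Mul2,r1:Add1,r2:6,r3:Add2,r4:-3

STATUS = TAG Add2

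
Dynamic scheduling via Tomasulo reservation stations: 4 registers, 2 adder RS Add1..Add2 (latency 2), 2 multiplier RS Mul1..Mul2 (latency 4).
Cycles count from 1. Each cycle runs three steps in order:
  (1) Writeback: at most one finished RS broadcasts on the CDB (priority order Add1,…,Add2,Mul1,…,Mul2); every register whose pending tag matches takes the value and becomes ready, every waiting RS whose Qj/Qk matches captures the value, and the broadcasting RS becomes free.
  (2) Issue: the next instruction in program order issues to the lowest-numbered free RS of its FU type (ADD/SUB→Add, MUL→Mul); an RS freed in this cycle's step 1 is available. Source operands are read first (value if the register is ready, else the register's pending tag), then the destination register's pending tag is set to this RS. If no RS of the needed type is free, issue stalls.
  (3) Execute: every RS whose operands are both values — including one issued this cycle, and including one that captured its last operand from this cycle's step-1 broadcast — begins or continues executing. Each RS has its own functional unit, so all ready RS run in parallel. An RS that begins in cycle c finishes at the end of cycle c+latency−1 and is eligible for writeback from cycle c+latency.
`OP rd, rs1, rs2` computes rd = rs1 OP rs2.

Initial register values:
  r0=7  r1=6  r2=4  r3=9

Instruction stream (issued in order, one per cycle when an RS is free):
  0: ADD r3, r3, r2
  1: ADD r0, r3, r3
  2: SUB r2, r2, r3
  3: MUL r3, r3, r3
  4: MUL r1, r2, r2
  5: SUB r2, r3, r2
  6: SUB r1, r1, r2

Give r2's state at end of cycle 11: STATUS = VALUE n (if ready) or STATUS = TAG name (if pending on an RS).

STATUS = VALUE 178

c1: issue ADD r3<-Add1 | r0:7,r1:6,r2:4,r3:Add1
c2: issue ADD r0<-Add2 | r0:Add2,r1:6,r2:4,r3:Add1
c3: CDB Add1=13; issue SUB r2<-Add1 | r0:Add2,r1:6,r2:Add1,r3:13
c4: issue MUL r3<-Mul1 | r0:Add2,r1:6,r2:Add1,r3:Mul1
c5: CDB Add1=-9; issue MUL r1<-Mul2 | r0:Add2,r1:Mul2,r2:-9,r3:Mul1
c6: CDB Add2=26; issue SUB r2<-Add1 | r0:26,r1:Mul2,r2:Add1,r3:Mul1
c7: issue SUB r1<-Add2 | r0:26,r1:Add2,r2:Add1,r3:Mul1
c8: CDB Mul1=169 | r0:26,r1:Add2,r2:Add1,r3:169
c9: CDB Mul2=81 | r0:26,r1:Add2,r2:Add1,r3:169
c10: CDB Add1=178 | r0:26,r1:Add2,r2:178,r3:169
c11: - | r0:26,r1:Add2,r2:178,r3:169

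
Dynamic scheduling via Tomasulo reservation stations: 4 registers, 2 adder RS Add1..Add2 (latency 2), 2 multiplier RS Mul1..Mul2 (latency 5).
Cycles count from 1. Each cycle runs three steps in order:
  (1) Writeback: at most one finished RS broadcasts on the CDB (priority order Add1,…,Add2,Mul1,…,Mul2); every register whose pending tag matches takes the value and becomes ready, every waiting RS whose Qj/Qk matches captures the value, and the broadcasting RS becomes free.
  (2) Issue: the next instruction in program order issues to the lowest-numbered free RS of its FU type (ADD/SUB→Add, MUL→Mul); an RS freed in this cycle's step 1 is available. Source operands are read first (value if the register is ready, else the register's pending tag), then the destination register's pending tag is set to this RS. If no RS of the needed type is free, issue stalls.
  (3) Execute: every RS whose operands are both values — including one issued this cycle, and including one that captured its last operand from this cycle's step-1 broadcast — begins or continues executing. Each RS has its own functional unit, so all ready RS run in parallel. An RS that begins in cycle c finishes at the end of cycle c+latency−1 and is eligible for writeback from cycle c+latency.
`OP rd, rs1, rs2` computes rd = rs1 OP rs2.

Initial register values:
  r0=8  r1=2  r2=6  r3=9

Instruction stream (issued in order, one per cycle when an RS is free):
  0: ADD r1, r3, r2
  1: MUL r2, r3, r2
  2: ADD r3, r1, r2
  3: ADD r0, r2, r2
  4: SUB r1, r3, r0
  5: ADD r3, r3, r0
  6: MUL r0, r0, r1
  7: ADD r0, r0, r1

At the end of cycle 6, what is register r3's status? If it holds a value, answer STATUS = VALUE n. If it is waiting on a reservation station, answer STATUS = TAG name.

c1: issue ADD r1<-Add1 | r0:8,r1:Add1,r2:6,r3:9
c2: issue MUL r2<-Mul1 | r0:8,r1:Add1,r2:Mul1,r3:9
c3: CDB Add1=15; issue ADD r3<-Add1 | r0:8,r1:15,r2:Mul1,r3:Add1
c4: issue ADD r0<-Add2 | r0:Add2,r1:15,r2:Mul1,r3:Add1
c5: stall | r0:Add2,r1:15,r2:Mul1,r3:Add1
c6: stall | r0:Add2,r1:15,r2:Mul1,r3:Add1

STATUS = TAG Add1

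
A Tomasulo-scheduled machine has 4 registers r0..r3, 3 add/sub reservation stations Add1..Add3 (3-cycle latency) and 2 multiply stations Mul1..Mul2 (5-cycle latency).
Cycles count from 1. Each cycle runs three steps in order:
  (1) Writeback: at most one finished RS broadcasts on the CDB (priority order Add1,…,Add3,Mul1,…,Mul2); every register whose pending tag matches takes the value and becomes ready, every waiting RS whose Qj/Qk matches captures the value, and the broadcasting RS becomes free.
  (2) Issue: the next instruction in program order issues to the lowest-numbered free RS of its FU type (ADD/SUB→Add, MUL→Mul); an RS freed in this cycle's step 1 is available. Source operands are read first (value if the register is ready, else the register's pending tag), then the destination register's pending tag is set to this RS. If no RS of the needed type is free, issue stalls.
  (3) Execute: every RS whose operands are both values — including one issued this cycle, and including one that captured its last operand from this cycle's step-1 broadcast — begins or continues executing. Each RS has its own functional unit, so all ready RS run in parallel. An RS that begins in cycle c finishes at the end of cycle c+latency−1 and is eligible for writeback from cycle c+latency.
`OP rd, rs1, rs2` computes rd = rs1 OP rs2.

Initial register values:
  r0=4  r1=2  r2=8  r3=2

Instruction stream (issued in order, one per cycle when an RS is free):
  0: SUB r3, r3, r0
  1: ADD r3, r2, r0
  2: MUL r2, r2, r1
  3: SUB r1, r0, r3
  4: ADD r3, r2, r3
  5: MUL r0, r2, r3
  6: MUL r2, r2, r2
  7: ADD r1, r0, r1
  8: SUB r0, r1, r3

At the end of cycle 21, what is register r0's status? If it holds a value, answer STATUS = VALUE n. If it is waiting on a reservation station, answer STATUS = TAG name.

  c1: issue SUB r3<-Add1  regs: r0:4,r1:2,r2:8,r3:Add1
  c2: issue ADD r3<-Add2  regs: r0:4,r1:2,r2:8,r3:Add2
  c3: issue MUL r2<-Mul1  regs: r0:4,r1:2,r2:Mul1,r3:Add2
  c4: CDB Add1=-2; issue SUB r1<-Add1  regs: r0:4,r1:Add1,r2:Mul1,r3:Add2
  c5: CDB Add2=12; issue ADD r3<-Add2  regs: r0:4,r1:Add1,r2:Mul1,r3:Add2
  c6: issue MUL r0<-Mul2  regs: r0:Mul2,r1:Add1,r2:Mul1,r3:Add2
  c7: stall  regs: r0:Mul2,r1:Add1,r2:Mul1,r3:Add2
  c8: CDB Add1=-8; stall  regs: r0:Mul2,r1:-8,r2:Mul1,r3:Add2
  c9: CDB Mul1=16; issue MUL r2<-Mul1  regs: r0:Mul2,r1:-8,r2:Mul1,r3:Add2
  c10: issue ADD r1<-Add1  regs: r0:Mul2,r1:Add1,r2:Mul1,r3:Add2
  c11: issue SUB r0<-Add3  regs: r0:Add3,r1:Add1,r2:Mul1,r3:Add2
  c12: CDB Add2=28  regs: r0:Add3,r1:Add1,r2:Mul1,r3:28
  c13: -  regs: r0:Add3,r1:Add1,r2:Mul1,r3:28
  c14: CDB Mul1=256  regs: r0:Add3,r1:Add1,r2:256,r3:28
  c15: -  regs: r0:Add3,r1:Add1,r2:256,r3:28
  c16: -  regs: r0:Add3,r1:Add1,r2:256,r3:28
  c17: CDB Mul2=448  regs: r0:Add3,r1:Add1,r2:256,r3:28
  c18: -  regs: r0:Add3,r1:Add1,r2:256,r3:28
  c19: -  regs: r0:Add3,r1:Add1,r2:256,r3:28
  c20: CDB Add1=440  regs: r0:Add3,r1:440,r2:256,r3:28
  c21: -  regs: r0:Add3,r1:440,r2:256,r3:28

STATUS = TAG Add3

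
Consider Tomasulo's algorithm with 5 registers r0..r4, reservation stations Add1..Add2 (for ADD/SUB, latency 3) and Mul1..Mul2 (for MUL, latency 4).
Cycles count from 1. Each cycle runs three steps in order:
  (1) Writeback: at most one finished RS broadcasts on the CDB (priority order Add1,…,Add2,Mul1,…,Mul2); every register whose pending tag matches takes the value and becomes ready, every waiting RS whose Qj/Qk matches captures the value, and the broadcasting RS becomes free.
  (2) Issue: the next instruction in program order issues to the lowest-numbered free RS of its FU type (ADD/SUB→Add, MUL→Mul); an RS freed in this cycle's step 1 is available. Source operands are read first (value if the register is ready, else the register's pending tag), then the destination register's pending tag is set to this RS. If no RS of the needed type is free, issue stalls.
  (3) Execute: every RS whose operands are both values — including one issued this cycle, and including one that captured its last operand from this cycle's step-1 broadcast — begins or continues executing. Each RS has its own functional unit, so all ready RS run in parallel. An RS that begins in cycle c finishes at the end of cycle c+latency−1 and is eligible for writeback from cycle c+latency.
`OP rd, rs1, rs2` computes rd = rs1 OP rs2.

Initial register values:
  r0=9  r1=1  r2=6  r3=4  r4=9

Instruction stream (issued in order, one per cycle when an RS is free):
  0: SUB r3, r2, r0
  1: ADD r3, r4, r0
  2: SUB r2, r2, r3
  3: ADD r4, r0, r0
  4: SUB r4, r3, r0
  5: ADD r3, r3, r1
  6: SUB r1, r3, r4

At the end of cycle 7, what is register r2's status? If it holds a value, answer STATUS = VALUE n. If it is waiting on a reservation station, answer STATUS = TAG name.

STATUS = TAG Add1

cycle 1: issue SUB r3<-Add1 // r0:9,r1:1,r2:6,r3:Add1,r4:9
cycle 2: issue ADD r3<-Add2 // r0:9,r1:1,r2:6,r3:Add2,r4:9
cycle 3: stall // r0:9,r1:1,r2:6,r3:Add2,r4:9
cycle 4: CDB Add1=-3; issue SUB r2<-Add1 // r0:9,r1:1,r2:Add1,r3:Add2,r4:9
cycle 5: CDB Add2=18; issue ADD r4<-Add2 // r0:9,r1:1,r2:Add1,r3:18,r4:Add2
cycle 6: stall // r0:9,r1:1,r2:Add1,r3:18,r4:Add2
cycle 7: stall // r0:9,r1:1,r2:Add1,r3:18,r4:Add2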